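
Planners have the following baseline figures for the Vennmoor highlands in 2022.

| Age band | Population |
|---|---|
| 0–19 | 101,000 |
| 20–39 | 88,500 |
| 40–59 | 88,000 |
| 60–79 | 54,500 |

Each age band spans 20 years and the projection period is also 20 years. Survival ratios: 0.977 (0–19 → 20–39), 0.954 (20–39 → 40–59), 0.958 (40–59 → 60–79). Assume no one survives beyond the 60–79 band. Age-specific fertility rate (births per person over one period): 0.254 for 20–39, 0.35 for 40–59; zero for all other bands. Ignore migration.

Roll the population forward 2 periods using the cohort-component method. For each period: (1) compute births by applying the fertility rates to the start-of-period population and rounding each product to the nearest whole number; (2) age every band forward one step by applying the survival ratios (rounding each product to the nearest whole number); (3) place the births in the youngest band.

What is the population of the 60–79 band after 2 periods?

(Groups numbered youngest = 1 to oldest = 4.)
[period 1]
Births: 88500 × 0.254 = 22479  |  88000 × 0.35 = 30800 — total 53279
Group 2: 101000 × 0.977 = 98677
Group 3: 88500 × 0.954 = 84429
Group 4: 88000 × 0.958 = 84304
Population now: 0–19=53279, 20–39=98677, 40–59=84429, 60–79=84304
[period 2]
Births: 98677 × 0.254 = 25064  |  84429 × 0.35 = 29550 — total 54614
Group 2: 53279 × 0.977 = 52054
Group 3: 98677 × 0.954 = 94138
Group 4: 84429 × 0.958 = 80883
Population now: 0–19=54614, 20–39=52054, 40–59=94138, 60–79=80883

80883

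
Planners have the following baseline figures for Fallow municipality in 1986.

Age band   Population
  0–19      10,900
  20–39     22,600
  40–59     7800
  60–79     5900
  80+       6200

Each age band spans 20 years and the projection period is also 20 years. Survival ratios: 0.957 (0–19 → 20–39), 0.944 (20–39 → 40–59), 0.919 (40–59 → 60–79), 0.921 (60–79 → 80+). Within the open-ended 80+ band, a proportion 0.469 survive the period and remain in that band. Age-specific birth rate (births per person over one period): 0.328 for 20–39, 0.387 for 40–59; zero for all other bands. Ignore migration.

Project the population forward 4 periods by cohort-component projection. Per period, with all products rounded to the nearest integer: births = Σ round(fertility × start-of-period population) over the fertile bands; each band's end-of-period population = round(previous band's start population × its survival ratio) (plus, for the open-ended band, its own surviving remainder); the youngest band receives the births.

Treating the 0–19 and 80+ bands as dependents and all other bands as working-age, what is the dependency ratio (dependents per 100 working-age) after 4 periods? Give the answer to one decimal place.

Call the groups 1 to 5, youngest first.
Period 1:
Births: 22600 * 0.328 = 7413, 7800 * 0.387 = 3019 — total 10432
Group 2: 10900 * 0.957 = 10431
Group 3: 22600 * 0.944 = 21334
Group 4: 7800 * 0.919 = 7168
Group 5: 5900 * 0.921 + 6200 * 0.469 = 5434 + 2908 = 8342
Giving 10432 / 10431 / 21334 / 7168 / 8342.
Period 2:
Births: 10431 * 0.328 = 3421, 21334 * 0.387 = 8256 — total 11677
Group 2: 10432 * 0.957 = 9983
Group 3: 10431 * 0.944 = 9847
Group 4: 21334 * 0.919 = 19606
Group 5: 7168 * 0.921 + 8342 * 0.469 = 6602 + 3912 = 10514
Giving 11677 / 9983 / 9847 / 19606 / 10514.
Period 3:
Births: 9983 * 0.328 = 3274, 9847 * 0.387 = 3811 — total 7085
Group 2: 11677 * 0.957 = 11175
Group 3: 9983 * 0.944 = 9424
Group 4: 9847 * 0.919 = 9049
Group 5: 19606 * 0.921 + 10514 * 0.469 = 18057 + 4931 = 22988
Giving 7085 / 11175 / 9424 / 9049 / 22988.
Period 4:
Births: 11175 * 0.328 = 3665, 9424 * 0.387 = 3647 — total 7312
Group 2: 7085 * 0.957 = 6780
Group 3: 11175 * 0.944 = 10549
Group 4: 9424 * 0.919 = 8661
Group 5: 9049 * 0.921 + 22988 * 0.469 = 8334 + 10781 = 19115
Giving 7312 / 6780 / 10549 / 8661 / 19115.
Dependents (band 0–19 + band 80+) = 7312 + 19115 = 26427; working-age = 25990; ratio = 26427/25990 × 100 = 101.7

101.7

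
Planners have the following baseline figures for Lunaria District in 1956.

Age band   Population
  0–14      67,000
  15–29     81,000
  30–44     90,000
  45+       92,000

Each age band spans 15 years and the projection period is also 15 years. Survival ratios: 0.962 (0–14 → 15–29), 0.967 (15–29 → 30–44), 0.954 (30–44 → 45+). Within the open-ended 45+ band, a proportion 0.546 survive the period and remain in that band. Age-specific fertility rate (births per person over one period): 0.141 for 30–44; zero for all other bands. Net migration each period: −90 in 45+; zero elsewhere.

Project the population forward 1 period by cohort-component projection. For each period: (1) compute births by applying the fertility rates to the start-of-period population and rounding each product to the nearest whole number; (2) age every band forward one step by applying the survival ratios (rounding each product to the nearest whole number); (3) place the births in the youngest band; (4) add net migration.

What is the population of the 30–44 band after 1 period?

78327

Call the bands 1 to 4, youngest first.
Period 1.
Births: 90000 * 0.141 = 12690
Band 2: 67000 * 0.962 = 64454
Band 3: 81000 * 0.967 = 78327
Band 4: 90000 * 0.954 + 92000 * 0.546 = 85860 + 50232 = 136092
Net migration: Band 4 − 90 → 136002
Giving 12690 / 64454 / 78327 / 136002.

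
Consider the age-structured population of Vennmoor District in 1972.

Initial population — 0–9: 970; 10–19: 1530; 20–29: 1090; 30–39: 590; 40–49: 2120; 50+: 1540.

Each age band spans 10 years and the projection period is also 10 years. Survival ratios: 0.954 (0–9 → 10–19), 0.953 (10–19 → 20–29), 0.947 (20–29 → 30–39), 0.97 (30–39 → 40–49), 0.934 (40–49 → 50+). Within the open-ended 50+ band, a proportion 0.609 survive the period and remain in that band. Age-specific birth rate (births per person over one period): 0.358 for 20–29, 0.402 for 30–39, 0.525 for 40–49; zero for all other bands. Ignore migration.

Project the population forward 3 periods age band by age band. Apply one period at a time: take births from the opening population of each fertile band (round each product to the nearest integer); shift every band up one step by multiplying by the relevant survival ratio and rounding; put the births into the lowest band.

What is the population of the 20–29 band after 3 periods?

1582

(Groups numbered youngest = 1 to oldest = 6.)
Period 1:
Births: 1090 × 0.358 = 390, 590 × 0.402 = 237, 2120 × 0.525 = 1113 → 1740
Group 2: 970 × 0.954 = 925
Group 3: 1530 × 0.953 = 1458
Group 4: 1090 × 0.947 = 1032
Group 5: 590 × 0.97 = 572
Group 6: 2120 × 0.934 + 1540 × 0.609 = 1980 + 938 = 2918
→ [1740, 925, 1458, 1032, 572, 2918]
Period 2:
Births: 1458 × 0.358 = 522, 1032 × 0.402 = 415, 572 × 0.525 = 300 → 1237
Group 2: 1740 × 0.954 = 1660
Group 3: 925 × 0.953 = 882
Group 4: 1458 × 0.947 = 1381
Group 5: 1032 × 0.97 = 1001
Group 6: 572 × 0.934 + 2918 × 0.609 = 534 + 1777 = 2311
→ [1237, 1660, 882, 1381, 1001, 2311]
Period 3:
Births: 882 × 0.358 = 316, 1381 × 0.402 = 555, 1001 × 0.525 = 526 → 1397
Group 2: 1237 × 0.954 = 1180
Group 3: 1660 × 0.953 = 1582
Group 4: 882 × 0.947 = 835
Group 5: 1381 × 0.97 = 1340
Group 6: 1001 × 0.934 + 2311 × 0.609 = 935 + 1407 = 2342
→ [1397, 1180, 1582, 835, 1340, 2342]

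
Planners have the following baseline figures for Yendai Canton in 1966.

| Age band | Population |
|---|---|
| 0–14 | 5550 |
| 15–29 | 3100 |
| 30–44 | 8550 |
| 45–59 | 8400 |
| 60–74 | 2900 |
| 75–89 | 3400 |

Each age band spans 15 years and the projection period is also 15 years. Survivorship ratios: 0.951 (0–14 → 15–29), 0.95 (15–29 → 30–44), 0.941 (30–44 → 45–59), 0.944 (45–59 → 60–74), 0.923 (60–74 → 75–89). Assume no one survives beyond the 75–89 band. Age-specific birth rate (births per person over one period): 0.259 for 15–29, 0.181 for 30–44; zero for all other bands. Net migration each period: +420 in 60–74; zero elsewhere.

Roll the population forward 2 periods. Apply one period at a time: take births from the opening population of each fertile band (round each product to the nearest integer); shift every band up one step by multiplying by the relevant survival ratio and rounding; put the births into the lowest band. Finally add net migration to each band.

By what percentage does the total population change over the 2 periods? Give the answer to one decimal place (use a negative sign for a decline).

Period 1.
Births: 3100 × 0.259 = 803 ; 8550 × 0.181 = 1548 → total 2351
15–29: 5550 × 0.951 = 5278
30–44: 3100 × 0.95 = 2945
45–59: 8550 × 0.941 = 8046
60–74: 8400 × 0.944 = 7930
75–89: 2900 × 0.923 = 2677
Net migration: 60–74 + 420 → 8350
Population now: 0–14=2351, 15–29=5278, 30–44=2945, 45–59=8046, 60–74=8350, 75–89=2677
Period 2.
Births: 5278 × 0.259 = 1367 ; 2945 × 0.181 = 533 → total 1900
15–29: 2351 × 0.951 = 2236
30–44: 5278 × 0.95 = 5014
45–59: 2945 × 0.941 = 2771
60–74: 8046 × 0.944 = 7595
75–89: 8350 × 0.923 = 7707
Net migration: 60–74 + 420 → 8015
Population now: 0–14=1900, 15–29=2236, 30–44=5014, 45–59=2771, 60–74=8015, 75–89=7707
Total: 31900 → 27643; change = -4257; percentage change = -13.3%

-13.3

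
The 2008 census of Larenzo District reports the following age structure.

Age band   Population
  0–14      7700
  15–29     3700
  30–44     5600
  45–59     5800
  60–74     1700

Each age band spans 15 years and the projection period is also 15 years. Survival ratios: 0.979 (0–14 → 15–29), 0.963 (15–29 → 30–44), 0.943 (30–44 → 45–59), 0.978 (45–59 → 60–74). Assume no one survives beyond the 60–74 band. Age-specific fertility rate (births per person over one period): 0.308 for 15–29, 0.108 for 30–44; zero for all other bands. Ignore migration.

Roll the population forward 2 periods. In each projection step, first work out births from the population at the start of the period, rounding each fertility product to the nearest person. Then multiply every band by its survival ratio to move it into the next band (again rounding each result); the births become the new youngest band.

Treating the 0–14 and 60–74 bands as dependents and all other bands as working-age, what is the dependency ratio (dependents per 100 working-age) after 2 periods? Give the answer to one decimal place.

Period 1.
Births: 3700 × 0.308 = 1140 ; 5600 × 0.108 = 605 — total 1745
15–29: 7700 × 0.979 = 7538
30–44: 3700 × 0.963 = 3563
45–59: 5600 × 0.943 = 5281
60–74: 5800 × 0.978 = 5672
Population now: 0–14=1745, 15–29=7538, 30–44=3563, 45–59=5281, 60–74=5672
Period 2.
Births: 7538 × 0.308 = 2322 ; 3563 × 0.108 = 385 — total 2707
15–29: 1745 × 0.979 = 1708
30–44: 7538 × 0.963 = 7259
45–59: 3563 × 0.943 = 3360
60–74: 5281 × 0.978 = 5165
Population now: 0–14=2707, 15–29=1708, 30–44=7259, 45–59=3360, 60–74=5165
Dependents (band 0–14 + band 60–74) = 2707 + 5165 = 7872; working-age = 12327; ratio = 7872/12327 × 100 = 63.9

63.9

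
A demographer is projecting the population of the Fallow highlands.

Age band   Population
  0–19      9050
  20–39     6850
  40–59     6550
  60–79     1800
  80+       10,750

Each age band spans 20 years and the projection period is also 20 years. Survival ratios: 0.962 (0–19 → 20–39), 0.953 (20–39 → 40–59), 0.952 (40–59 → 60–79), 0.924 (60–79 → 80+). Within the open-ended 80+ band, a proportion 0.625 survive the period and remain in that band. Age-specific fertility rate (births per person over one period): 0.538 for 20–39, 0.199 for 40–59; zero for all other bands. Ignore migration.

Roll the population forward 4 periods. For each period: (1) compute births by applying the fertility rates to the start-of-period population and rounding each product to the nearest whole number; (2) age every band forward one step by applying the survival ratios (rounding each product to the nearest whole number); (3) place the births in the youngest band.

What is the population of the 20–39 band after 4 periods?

4071

[period 1]
Births: 6850 × 0.538 = 3685  |  6550 × 0.199 = 1303 → 4988
20–39: 9050 × 0.962 = 8706
40–59: 6850 × 0.953 = 6528
60–79: 6550 × 0.952 = 6236
80+: 1800 × 0.924 + 10750 × 0.625 = 1663 + 6719 = 8382
End of period: [4988, 8706, 6528, 6236, 8382]
[period 2]
Births: 8706 × 0.538 = 4684  |  6528 × 0.199 = 1299 → 5983
20–39: 4988 × 0.962 = 4798
40–59: 8706 × 0.953 = 8297
60–79: 6528 × 0.952 = 6215
80+: 6236 × 0.924 + 8382 × 0.625 = 5762 + 5239 = 11001
End of period: [5983, 4798, 8297, 6215, 11001]
[period 3]
Births: 4798 × 0.538 = 2581  |  8297 × 0.199 = 1651 → 4232
20–39: 5983 × 0.962 = 5756
40–59: 4798 × 0.953 = 4572
60–79: 8297 × 0.952 = 7899
80+: 6215 × 0.924 + 11001 × 0.625 = 5743 + 6876 = 12619
End of period: [4232, 5756, 4572, 7899, 12619]
[period 4]
Births: 5756 × 0.538 = 3097  |  4572 × 0.199 = 910 → 4007
20–39: 4232 × 0.962 = 4071
40–59: 5756 × 0.953 = 5485
60–79: 4572 × 0.952 = 4353
80+: 7899 × 0.924 + 12619 × 0.625 = 7299 + 7887 = 15186
End of period: [4007, 4071, 5485, 4353, 15186]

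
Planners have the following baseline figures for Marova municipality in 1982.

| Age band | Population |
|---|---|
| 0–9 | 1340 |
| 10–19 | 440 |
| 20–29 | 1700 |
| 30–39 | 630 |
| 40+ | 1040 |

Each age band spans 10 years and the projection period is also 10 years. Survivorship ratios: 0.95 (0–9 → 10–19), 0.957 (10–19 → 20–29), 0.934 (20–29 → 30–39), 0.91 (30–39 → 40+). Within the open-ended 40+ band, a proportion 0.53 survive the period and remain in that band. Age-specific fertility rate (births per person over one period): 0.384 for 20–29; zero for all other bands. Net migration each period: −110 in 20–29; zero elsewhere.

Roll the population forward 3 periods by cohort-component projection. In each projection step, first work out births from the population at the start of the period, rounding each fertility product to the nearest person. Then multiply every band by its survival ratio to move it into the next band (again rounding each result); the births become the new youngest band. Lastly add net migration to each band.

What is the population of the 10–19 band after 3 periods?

113

Period 1:
Births: 1700 * 0.384 = 653
10–19: 1340 * 0.95 = 1273
20–29: 440 * 0.957 = 421
30–39: 1700 * 0.934 = 1588
40+: 630 * 0.91 + 1040 * 0.53 = 573 + 551 = 1124
Net migration: 20–29 − 110 → 311
Giving 653 / 1273 / 311 / 1588 / 1124.
Period 2:
Births: 311 * 0.384 = 119
10–19: 653 * 0.95 = 620
20–29: 1273 * 0.957 = 1218
30–39: 311 * 0.934 = 290
40+: 1588 * 0.91 + 1124 * 0.53 = 1445 + 596 = 2041
Net migration: 20–29 − 110 → 1108
Giving 119 / 620 / 1108 / 290 / 2041.
Period 3:
Births: 1108 * 0.384 = 425
10–19: 119 * 0.95 = 113
20–29: 620 * 0.957 = 593
30–39: 1108 * 0.934 = 1035
40+: 290 * 0.91 + 2041 * 0.53 = 264 + 1082 = 1346
Net migration: 20–29 − 110 → 483
Giving 425 / 113 / 483 / 1035 / 1346.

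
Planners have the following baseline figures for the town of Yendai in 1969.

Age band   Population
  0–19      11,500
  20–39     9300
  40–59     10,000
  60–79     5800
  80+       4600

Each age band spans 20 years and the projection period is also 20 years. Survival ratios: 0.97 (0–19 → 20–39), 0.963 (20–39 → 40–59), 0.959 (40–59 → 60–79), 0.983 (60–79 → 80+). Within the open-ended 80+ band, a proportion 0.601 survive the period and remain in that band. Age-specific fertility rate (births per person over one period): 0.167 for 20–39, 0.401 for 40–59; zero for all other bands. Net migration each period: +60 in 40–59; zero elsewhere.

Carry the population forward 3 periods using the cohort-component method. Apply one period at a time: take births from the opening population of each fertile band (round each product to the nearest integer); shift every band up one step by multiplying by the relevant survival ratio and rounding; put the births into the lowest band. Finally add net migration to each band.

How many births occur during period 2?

5478

Let band 1 be 0–19 through band 5 = 80+.
Period 1:
Births: 9300 × 0.167 = 1553 ; 10000 × 0.401 = 4010 — total 5563
Band 2: 11500 × 0.97 = 11155
Band 3: 9300 × 0.963 = 8956
Band 4: 10000 × 0.959 = 9590
Band 5: 5800 × 0.983 + 4600 × 0.601 = 5701 + 2765 = 8466
Net migration: Band 3 + 60 → 9016
End of period: [5563, 11155, 9016, 9590, 8466]
Period 2:
Births: 11155 × 0.167 = 1863 ; 9016 × 0.401 = 3615 — total 5478
Band 2: 5563 × 0.97 = 5396
Band 3: 11155 × 0.963 = 10742
Band 4: 9016 × 0.959 = 8646
Band 5: 9590 × 0.983 + 8466 × 0.601 = 9427 + 5088 = 14515
Net migration: Band 3 + 60 → 10802
End of period: [5478, 5396, 10802, 8646, 14515]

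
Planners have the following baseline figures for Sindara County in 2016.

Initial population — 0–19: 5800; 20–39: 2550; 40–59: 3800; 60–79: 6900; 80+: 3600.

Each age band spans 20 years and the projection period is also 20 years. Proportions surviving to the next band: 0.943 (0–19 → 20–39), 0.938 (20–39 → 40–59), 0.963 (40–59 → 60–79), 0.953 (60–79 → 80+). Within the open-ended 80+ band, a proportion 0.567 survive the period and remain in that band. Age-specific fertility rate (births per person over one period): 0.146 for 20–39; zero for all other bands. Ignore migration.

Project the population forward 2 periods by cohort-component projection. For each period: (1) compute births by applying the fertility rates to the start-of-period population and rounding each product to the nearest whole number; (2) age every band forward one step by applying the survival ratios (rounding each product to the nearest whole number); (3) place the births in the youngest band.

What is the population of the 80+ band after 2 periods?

— Period 1 —
Births: 2550 × 0.146 = 372
20–39: 5800 × 0.943 = 5469
40–59: 2550 × 0.938 = 2392
60–79: 3800 × 0.963 = 3659
80+: 6900 × 0.953 + 3600 × 0.567 = 6576 + 2041 = 8617
Giving 372 / 5469 / 2392 / 3659 / 8617.
— Period 2 —
Births: 5469 × 0.146 = 798
20–39: 372 × 0.943 = 351
40–59: 5469 × 0.938 = 5130
60–79: 2392 × 0.963 = 2303
80+: 3659 × 0.953 + 8617 × 0.567 = 3487 + 4886 = 8373
Giving 798 / 351 / 5130 / 2303 / 8373.

8373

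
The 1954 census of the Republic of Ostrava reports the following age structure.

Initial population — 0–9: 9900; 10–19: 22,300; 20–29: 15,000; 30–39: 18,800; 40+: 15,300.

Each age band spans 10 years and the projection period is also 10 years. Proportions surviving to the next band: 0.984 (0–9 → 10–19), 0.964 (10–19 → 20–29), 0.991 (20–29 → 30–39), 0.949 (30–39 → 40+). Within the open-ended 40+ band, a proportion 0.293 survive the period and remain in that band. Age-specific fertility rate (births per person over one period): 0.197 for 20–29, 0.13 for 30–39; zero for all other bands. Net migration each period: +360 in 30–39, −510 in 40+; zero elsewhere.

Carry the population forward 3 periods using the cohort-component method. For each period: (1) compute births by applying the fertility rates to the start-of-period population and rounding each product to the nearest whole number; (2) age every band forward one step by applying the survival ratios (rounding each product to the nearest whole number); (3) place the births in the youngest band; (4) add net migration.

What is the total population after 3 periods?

51575

Numbering the bands 1..5 from youngest to oldest:
[period 1]
Births: 15000 × 0.197 = 2955  |  18800 × 0.13 = 2444 ⇒ total 5399
Band 2: 9900 × 0.984 = 9742
Band 3: 22300 × 0.964 = 21497
Band 4: 15000 × 0.991 = 14865
Band 5: 18800 × 0.949 + 15300 × 0.293 = 17841 + 4483 = 22324
Net migration: Band 4 + 360 → 15225; Band 5 − 510 → 21814
Population now: 0–9=5399, 10–19=9742, 20–29=21497, 30–39=15225, 40+=21814
[period 2]
Births: 21497 × 0.197 = 4235  |  15225 × 0.13 = 1979 ⇒ total 6214
Band 2: 5399 × 0.984 = 5313
Band 3: 9742 × 0.964 = 9391
Band 4: 21497 × 0.991 = 21304
Band 5: 15225 × 0.949 + 21814 × 0.293 = 14449 + 6392 = 20841
Net migration: Band 4 + 360 → 21664; Band 5 − 510 → 20331
Population now: 0–9=6214, 10–19=5313, 20–29=9391, 30–39=21664, 40+=20331
[period 3]
Births: 9391 × 0.197 = 1850  |  21664 × 0.13 = 2816 ⇒ total 4666
Band 2: 6214 × 0.984 = 6115
Band 3: 5313 × 0.964 = 5122
Band 4: 9391 × 0.991 = 9306
Band 5: 21664 × 0.949 + 20331 × 0.293 = 20559 + 5957 = 26516
Net migration: Band 4 + 360 → 9666; Band 5 − 510 → 26006
Population now: 0–9=4666, 10–19=6115, 20–29=5122, 30–39=9666, 40+=26006
Total after period 3: 4666 + 6115 + 5122 + 9666 + 26006 = 51575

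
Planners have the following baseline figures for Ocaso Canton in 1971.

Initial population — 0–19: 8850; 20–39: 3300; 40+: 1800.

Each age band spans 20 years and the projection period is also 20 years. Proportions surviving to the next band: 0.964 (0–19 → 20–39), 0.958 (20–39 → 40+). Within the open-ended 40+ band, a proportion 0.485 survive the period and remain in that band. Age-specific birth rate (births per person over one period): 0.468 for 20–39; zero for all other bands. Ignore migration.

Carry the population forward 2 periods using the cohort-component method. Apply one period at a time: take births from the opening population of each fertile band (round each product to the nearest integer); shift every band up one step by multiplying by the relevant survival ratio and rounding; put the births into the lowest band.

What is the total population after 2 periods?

15610

Let group 1 be 0–19 through group 3 = 40+.
After projecting period 1:
Births: 3300 × 0.468 = 1544
Group 2: 8850 × 0.964 = 8531
Group 3: 3300 × 0.958 + 1800 × 0.485 = 3161 + 873 = 4034
Giving 1544 / 8531 / 4034.
After projecting period 2:
Births: 8531 × 0.468 = 3993
Group 2: 1544 × 0.964 = 1488
Group 3: 8531 × 0.958 + 4034 × 0.485 = 8173 + 1956 = 10129
Giving 3993 / 1488 / 10129.
Total after period 2: 3993 + 1488 + 10129 = 15610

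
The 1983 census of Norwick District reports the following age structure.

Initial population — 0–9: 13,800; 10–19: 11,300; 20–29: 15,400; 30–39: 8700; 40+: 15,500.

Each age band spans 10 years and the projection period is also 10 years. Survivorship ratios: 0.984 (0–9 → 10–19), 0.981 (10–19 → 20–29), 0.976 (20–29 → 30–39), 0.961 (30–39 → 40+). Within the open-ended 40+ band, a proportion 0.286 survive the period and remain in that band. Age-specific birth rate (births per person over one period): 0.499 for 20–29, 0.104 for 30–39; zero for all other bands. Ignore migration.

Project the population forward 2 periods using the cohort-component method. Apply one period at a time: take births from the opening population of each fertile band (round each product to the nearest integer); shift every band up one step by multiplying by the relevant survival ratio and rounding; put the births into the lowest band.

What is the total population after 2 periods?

57790

Numbering the groups 1..5 from youngest to oldest:
— Period 1 —
Births: 15400 * 0.499 = 7685 ; 8700 * 0.104 = 905 → total 8590
Group 2: 13800 * 0.984 = 13579
Group 3: 11300 * 0.981 = 11085
Group 4: 15400 * 0.976 = 15030
Group 5: 8700 * 0.961 + 15500 * 0.286 = 8361 + 4433 = 12794
Giving 8590 / 13579 / 11085 / 15030 / 12794.
— Period 2 —
Births: 11085 * 0.499 = 5531 ; 15030 * 0.104 = 1563 → total 7094
Group 2: 8590 * 0.984 = 8453
Group 3: 13579 * 0.981 = 13321
Group 4: 11085 * 0.976 = 10819
Group 5: 15030 * 0.961 + 12794 * 0.286 = 14444 + 3659 = 18103
Giving 7094 / 8453 / 13321 / 10819 / 18103.
Total after period 2: 7094 + 8453 + 13321 + 10819 + 18103 = 57790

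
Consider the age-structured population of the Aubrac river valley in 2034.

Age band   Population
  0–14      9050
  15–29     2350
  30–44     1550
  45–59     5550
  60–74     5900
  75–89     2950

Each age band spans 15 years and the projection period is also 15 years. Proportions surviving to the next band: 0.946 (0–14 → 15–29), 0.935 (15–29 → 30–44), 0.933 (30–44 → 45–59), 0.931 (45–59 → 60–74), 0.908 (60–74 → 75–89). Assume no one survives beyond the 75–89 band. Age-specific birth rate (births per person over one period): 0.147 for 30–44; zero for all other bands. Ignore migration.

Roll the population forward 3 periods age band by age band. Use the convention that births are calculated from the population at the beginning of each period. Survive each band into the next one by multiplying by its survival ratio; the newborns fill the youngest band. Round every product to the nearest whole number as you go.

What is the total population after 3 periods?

Numbering the bands 1..6 from youngest to oldest:
Period 1.
Births: 1550 * 0.147 = 228
Band 2: 9050 * 0.946 = 8561
Band 3: 2350 * 0.935 = 2197
Band 4: 1550 * 0.933 = 1446
Band 5: 5550 * 0.931 = 5167
Band 6: 5900 * 0.908 = 5357
Giving 228 / 8561 / 2197 / 1446 / 5167 / 5357.
Period 2.
Births: 2197 * 0.147 = 323
Band 2: 228 * 0.946 = 216
Band 3: 8561 * 0.935 = 8005
Band 4: 2197 * 0.933 = 2050
Band 5: 1446 * 0.931 = 1346
Band 6: 5167 * 0.908 = 4692
Giving 323 / 216 / 8005 / 2050 / 1346 / 4692.
Period 3.
Births: 8005 * 0.147 = 1177
Band 2: 323 * 0.946 = 306
Band 3: 216 * 0.935 = 202
Band 4: 8005 * 0.933 = 7469
Band 5: 2050 * 0.931 = 1909
Band 6: 1346 * 0.908 = 1222
Giving 1177 / 306 / 202 / 7469 / 1909 / 1222.
Total after period 3: 1177 + 306 + 202 + 7469 + 1909 + 1222 = 12285

12285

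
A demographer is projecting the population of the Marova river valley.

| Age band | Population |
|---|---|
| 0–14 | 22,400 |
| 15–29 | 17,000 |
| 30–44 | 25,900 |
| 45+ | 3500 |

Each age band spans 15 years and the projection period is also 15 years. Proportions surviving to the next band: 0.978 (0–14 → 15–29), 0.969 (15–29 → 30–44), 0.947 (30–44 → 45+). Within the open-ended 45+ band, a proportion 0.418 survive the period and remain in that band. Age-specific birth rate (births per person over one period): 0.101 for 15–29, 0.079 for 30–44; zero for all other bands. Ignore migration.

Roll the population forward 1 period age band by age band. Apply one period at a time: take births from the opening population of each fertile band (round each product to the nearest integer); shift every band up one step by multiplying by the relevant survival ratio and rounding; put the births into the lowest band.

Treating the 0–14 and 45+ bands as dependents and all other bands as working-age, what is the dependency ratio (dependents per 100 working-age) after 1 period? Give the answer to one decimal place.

77.5

After projecting period 1:
Births: 17000 × 0.101 = 1717  |  25900 × 0.079 = 2046 → 3763
15–29: 22400 × 0.978 = 21907
30–44: 17000 × 0.969 = 16473
45+: 25900 × 0.947 + 3500 × 0.418 = 24527 + 1463 = 25990
Giving 3763 / 21907 / 16473 / 25990.
Dependents (band 0–14 + band 45+) = 3763 + 25990 = 29753; working-age = 38380; ratio = 29753/38380 × 100 = 77.5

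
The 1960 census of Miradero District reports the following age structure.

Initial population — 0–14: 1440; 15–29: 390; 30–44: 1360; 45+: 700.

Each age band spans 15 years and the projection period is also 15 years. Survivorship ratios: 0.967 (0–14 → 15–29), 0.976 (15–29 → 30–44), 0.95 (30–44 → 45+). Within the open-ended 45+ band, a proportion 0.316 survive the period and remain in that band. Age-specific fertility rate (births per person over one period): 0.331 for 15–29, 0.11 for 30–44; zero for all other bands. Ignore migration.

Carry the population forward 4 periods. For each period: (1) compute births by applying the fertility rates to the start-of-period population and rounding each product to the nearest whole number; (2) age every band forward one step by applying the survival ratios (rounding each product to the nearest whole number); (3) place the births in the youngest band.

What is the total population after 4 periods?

Let band 1 be 0–14 through band 4 = 45+.
After projecting period 1:
Births: 390 × 0.331 = 129  |  1360 × 0.11 = 150 → 279
Band 2: 1440 × 0.967 = 1392
Band 3: 390 × 0.976 = 381
Band 4: 1360 × 0.95 + 700 × 0.316 = 1292 + 221 = 1513
Giving 279 / 1392 / 381 / 1513.
After projecting period 2:
Births: 1392 × 0.331 = 461  |  381 × 0.11 = 42 → 503
Band 2: 279 × 0.967 = 270
Band 3: 1392 × 0.976 = 1359
Band 4: 381 × 0.95 + 1513 × 0.316 = 362 + 478 = 840
Giving 503 / 270 / 1359 / 840.
After projecting period 3:
Births: 270 × 0.331 = 89  |  1359 × 0.11 = 149 → 238
Band 2: 503 × 0.967 = 486
Band 3: 270 × 0.976 = 264
Band 4: 1359 × 0.95 + 840 × 0.316 = 1291 + 265 = 1556
Giving 238 / 486 / 264 / 1556.
After projecting period 4:
Births: 486 × 0.331 = 161  |  264 × 0.11 = 29 → 190
Band 2: 238 × 0.967 = 230
Band 3: 486 × 0.976 = 474
Band 4: 264 × 0.95 + 1556 × 0.316 = 251 + 492 = 743
Giving 190 / 230 / 474 / 743.
Total after period 4: 190 + 230 + 474 + 743 = 1637

1637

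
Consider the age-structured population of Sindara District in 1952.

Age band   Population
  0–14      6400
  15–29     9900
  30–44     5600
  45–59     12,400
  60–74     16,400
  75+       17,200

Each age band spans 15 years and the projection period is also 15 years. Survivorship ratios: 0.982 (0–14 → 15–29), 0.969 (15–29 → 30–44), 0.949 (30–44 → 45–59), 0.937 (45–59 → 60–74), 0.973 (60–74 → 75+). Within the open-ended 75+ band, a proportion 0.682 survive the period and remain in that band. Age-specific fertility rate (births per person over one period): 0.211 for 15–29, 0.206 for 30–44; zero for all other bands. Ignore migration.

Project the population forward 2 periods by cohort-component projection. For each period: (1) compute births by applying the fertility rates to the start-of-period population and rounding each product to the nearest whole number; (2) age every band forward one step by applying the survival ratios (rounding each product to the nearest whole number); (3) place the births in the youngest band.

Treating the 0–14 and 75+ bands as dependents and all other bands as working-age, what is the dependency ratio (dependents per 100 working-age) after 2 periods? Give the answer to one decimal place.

After projecting period 1:
Births: 9900 × 0.211 = 2089 ; 5600 × 0.206 = 1154 → total 3243
15–29: 6400 × 0.982 = 6285
30–44: 9900 × 0.969 = 9593
45–59: 5600 × 0.949 = 5314
60–74: 12400 × 0.937 = 11619
75+: 16400 × 0.973 + 17200 × 0.682 = 15957 + 11730 = 27687
→ [3243, 6285, 9593, 5314, 11619, 27687]
After projecting period 2:
Births: 6285 × 0.211 = 1326 ; 9593 × 0.206 = 1976 → total 3302
15–29: 3243 × 0.982 = 3185
30–44: 6285 × 0.969 = 6090
45–59: 9593 × 0.949 = 9104
60–74: 5314 × 0.937 = 4979
75+: 11619 × 0.973 + 27687 × 0.682 = 11305 + 18883 = 30188
→ [3302, 3185, 6090, 9104, 4979, 30188]
Dependents (band 0–14 + band 75+) = 3302 + 30188 = 33490; working-age = 23358; ratio = 33490/23358 × 100 = 143.4

143.4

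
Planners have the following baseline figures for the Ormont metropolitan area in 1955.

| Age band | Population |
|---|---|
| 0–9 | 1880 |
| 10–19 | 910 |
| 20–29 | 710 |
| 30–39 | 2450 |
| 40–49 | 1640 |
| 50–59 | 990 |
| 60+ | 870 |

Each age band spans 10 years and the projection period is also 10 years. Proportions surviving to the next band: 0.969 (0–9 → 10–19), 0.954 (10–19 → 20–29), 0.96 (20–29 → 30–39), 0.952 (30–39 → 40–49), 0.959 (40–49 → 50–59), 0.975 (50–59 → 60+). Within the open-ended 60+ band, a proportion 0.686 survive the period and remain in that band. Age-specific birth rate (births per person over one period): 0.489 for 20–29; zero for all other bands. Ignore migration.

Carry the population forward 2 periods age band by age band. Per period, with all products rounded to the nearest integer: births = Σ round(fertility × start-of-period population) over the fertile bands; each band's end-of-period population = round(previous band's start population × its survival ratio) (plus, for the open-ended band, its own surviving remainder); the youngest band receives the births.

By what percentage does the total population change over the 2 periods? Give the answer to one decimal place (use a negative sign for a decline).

-6.6

Period 1:
Births: 710 * 0.489 = 347
10–19: 1880 * 0.969 = 1822
20–29: 910 * 0.954 = 868
30–39: 710 * 0.96 = 682
40–49: 2450 * 0.952 = 2332
50–59: 1640 * 0.959 = 1573
60+: 990 * 0.975 + 870 * 0.686 = 965 + 597 = 1562
End of period: [347, 1822, 868, 682, 2332, 1573, 1562]
Period 2:
Births: 868 * 0.489 = 424
10–19: 347 * 0.969 = 336
20–29: 1822 * 0.954 = 1738
30–39: 868 * 0.96 = 833
40–49: 682 * 0.952 = 649
50–59: 2332 * 0.959 = 2236
60+: 1573 * 0.975 + 1562 * 0.686 = 1534 + 1072 = 2606
End of period: [424, 336, 1738, 833, 649, 2236, 2606]
Total: 9450 → 8822; change = -628; percentage change = -6.6%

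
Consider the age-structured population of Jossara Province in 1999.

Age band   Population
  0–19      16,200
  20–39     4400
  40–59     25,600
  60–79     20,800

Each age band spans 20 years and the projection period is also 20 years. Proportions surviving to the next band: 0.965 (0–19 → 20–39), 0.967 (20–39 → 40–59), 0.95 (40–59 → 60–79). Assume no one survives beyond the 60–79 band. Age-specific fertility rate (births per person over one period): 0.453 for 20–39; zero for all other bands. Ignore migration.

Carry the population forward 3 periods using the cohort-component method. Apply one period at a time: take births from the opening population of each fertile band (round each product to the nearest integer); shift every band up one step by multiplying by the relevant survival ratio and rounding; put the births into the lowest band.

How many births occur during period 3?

871

Period 1:
Births: 4400 × 0.453 = 1993
20–39: 16200 × 0.965 = 15633
40–59: 4400 × 0.967 = 4255
60–79: 25600 × 0.95 = 24320
Giving 1993 / 15633 / 4255 / 24320.
Period 2:
Births: 15633 × 0.453 = 7082
20–39: 1993 × 0.965 = 1923
40–59: 15633 × 0.967 = 15117
60–79: 4255 × 0.95 = 4042
Giving 7082 / 1923 / 15117 / 4042.
Period 3:
Births: 1923 × 0.453 = 871
20–39: 7082 × 0.965 = 6834
40–59: 1923 × 0.967 = 1860
60–79: 15117 × 0.95 = 14361
Giving 871 / 6834 / 1860 / 14361.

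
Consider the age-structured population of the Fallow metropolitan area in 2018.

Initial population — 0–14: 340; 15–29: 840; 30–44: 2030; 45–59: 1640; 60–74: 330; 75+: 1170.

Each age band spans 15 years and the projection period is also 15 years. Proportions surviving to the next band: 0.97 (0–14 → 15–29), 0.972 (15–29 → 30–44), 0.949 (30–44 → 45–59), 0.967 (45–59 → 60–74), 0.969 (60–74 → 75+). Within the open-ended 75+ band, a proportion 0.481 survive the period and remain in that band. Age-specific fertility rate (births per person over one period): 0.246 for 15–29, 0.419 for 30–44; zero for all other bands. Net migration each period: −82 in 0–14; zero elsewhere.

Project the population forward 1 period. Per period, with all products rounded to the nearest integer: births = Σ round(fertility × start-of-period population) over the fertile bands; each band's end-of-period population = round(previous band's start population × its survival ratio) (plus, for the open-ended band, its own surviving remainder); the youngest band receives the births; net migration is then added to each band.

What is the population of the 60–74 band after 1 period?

1586

Period 1.
Births: 840 * 0.246 = 207  |  2030 * 0.419 = 851 ⇒ total 1058
15–29: 340 * 0.97 = 330
30–44: 840 * 0.972 = 816
45–59: 2030 * 0.949 = 1926
60–74: 1640 * 0.967 = 1586
75+: 330 * 0.969 + 1170 * 0.481 = 320 + 563 = 883
Net migration: 0–14 − 82 → 976
→ [976, 330, 816, 1926, 1586, 883]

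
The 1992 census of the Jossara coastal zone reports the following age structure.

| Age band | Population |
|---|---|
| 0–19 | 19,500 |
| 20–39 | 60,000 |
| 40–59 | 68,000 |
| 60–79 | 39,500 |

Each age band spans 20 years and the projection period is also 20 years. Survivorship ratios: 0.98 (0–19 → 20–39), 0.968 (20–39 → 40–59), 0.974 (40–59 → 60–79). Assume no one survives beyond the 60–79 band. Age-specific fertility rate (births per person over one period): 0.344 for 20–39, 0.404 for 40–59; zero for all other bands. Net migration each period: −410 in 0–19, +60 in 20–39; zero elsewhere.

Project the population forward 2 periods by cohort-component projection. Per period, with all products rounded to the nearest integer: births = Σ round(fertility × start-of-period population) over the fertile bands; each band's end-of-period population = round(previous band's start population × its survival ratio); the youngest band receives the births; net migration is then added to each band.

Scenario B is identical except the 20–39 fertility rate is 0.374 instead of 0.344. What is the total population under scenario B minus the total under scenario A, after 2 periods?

(Groups numbered youngest = 1 to oldest = 4.)
Period 1:
Births: 60000 × 0.344 = 20640 ; 68000 × 0.404 = 27472 → total 48112
Group 2: 19500 × 0.98 = 19110
Group 3: 60000 × 0.968 = 58080
Group 4: 68000 × 0.974 = 66232
Net migration: Group 1 − 410 → 47702; Group 2 + 60 → 19170
→ [47702, 19170, 58080, 66232]
Period 2:
Births: 19170 × 0.344 = 6594 ; 58080 × 0.404 = 23464 → total 30058
Group 2: 47702 × 0.98 = 46748
Group 3: 19170 × 0.968 = 18557
Group 4: 58080 × 0.974 = 56570
Net migration: Group 1 − 410 → 29648; Group 2 + 60 → 46808
→ [29648, 46808, 18557, 56570]
Scenario A total after 2 periods: 151583
Scenario B projection —
Period 1:
Births: 60000 × 0.374 = 22440 ; 68000 × 0.404 = 27472 → total 49912
Group 2: 19500 × 0.98 = 19110
Group 3: 60000 × 0.968 = 58080
Group 4: 68000 × 0.974 = 66232
Net migration: Group 1 − 410 → 49502; Group 2 + 60 → 19170
→ [49502, 19170, 58080, 66232]
Period 2:
Births: 19170 × 0.374 = 7170 ; 58080 × 0.404 = 23464 → total 30634
Group 2: 49502 × 0.98 = 48512
Group 3: 19170 × 0.968 = 18557
Group 4: 58080 × 0.974 = 56570
Net migration: Group 1 − 410 → 30224; Group 2 + 60 → 48572
→ [30224, 48572, 18557, 56570]
Scenario B total after 2 periods: 153923
Difference B − A = 153923 − 151583 = 2340

2340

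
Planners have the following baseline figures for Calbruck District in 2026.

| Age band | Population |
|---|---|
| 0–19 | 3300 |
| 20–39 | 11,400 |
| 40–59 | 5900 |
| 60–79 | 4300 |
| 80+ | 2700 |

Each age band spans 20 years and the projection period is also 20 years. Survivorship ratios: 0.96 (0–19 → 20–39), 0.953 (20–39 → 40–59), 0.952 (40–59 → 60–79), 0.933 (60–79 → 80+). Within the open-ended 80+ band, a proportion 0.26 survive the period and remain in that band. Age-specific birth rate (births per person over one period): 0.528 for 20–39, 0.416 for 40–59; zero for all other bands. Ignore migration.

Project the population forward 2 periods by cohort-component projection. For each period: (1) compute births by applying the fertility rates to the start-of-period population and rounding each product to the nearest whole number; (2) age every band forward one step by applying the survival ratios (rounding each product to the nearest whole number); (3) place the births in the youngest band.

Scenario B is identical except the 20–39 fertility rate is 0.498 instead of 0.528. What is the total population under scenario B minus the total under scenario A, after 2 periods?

-423

After projecting period 1:
Births: 11400 * 0.528 = 6019, 5900 * 0.416 = 2454 — total 8473
20–39: 3300 * 0.96 = 3168
40–59: 11400 * 0.953 = 10864
60–79: 5900 * 0.952 = 5617
80+: 4300 * 0.933 + 2700 * 0.26 = 4012 + 702 = 4714
→ [8473, 3168, 10864, 5617, 4714]
After projecting period 2:
Births: 3168 * 0.528 = 1673, 10864 * 0.416 = 4519 — total 6192
20–39: 8473 * 0.96 = 8134
40–59: 3168 * 0.953 = 3019
60–79: 10864 * 0.952 = 10343
80+: 5617 * 0.933 + 4714 * 0.26 = 5241 + 1226 = 6467
→ [6192, 8134, 3019, 10343, 6467]
Scenario A total after 2 periods: 34155
Scenario B projection —
After projecting period 1:
Births: 11400 * 0.498 = 5677, 5900 * 0.416 = 2454 — total 8131
20–39: 3300 * 0.96 = 3168
40–59: 11400 * 0.953 = 10864
60–79: 5900 * 0.952 = 5617
80+: 4300 * 0.933 + 2700 * 0.26 = 4012 + 702 = 4714
→ [8131, 3168, 10864, 5617, 4714]
After projecting period 2:
Births: 3168 * 0.498 = 1578, 10864 * 0.416 = 4519 — total 6097
20–39: 8131 * 0.96 = 7806
40–59: 3168 * 0.953 = 3019
60–79: 10864 * 0.952 = 10343
80+: 5617 * 0.933 + 4714 * 0.26 = 5241 + 1226 = 6467
→ [6097, 7806, 3019, 10343, 6467]
Scenario B total after 2 periods: 33732
Difference B − A = 33732 − 34155 = -423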